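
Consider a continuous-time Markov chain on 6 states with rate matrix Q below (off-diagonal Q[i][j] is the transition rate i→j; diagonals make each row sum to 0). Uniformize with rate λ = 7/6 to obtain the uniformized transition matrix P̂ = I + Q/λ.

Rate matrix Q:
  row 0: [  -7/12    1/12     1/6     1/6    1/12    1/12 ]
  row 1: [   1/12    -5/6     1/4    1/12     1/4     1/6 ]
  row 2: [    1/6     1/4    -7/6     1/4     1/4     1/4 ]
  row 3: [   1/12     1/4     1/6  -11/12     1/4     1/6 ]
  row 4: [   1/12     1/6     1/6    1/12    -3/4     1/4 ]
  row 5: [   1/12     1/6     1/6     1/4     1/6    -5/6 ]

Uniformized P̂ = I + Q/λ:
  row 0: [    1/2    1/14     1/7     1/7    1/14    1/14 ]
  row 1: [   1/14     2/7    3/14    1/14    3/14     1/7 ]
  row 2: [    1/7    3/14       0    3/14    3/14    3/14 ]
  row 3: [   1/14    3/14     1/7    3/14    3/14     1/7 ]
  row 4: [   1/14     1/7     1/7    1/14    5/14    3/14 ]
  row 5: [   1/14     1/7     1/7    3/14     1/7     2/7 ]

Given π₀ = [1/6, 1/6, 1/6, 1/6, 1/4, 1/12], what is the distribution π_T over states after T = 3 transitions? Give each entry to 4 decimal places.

π = [0.1443, 0.1778, 0.1359, 0.1483, 0.2105, 0.1832]

t=0: π = [0.1667, 0.1667, 0.1667, 0.1667, 0.2500, 0.0833]
t=1: π = [0.1548, 0.1786, 0.1310, 0.1429, 0.2202, 0.1726]
t=2: π = [0.1471, 0.1769, 0.1369, 0.1463, 0.2113, 0.1815]
t=3: π = [0.1443, 0.1778, 0.1359, 0.1483, 0.2105, 0.1832]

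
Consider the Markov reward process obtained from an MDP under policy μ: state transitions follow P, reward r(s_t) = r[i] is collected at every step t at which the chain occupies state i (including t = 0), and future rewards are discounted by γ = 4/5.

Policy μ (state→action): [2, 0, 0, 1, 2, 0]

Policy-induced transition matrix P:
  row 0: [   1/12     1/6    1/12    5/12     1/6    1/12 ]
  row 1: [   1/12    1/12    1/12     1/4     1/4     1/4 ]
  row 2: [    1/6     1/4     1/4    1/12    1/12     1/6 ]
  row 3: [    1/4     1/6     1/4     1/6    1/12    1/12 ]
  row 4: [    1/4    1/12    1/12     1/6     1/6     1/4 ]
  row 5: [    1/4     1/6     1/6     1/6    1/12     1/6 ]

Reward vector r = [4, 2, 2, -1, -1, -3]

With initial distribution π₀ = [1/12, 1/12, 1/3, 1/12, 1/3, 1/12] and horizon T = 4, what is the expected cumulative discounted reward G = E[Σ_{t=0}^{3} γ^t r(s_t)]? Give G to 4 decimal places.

t=0: π = [0.0833, 0.0833, 0.3333, 0.0833, 0.3333, 0.0833], E[r] = 0.5000, γ^t·E[r] = 0.500000, running G = 0.500000
t=1: π = [0.1944, 0.1597, 0.1597, 0.1667, 0.1319, 0.1875], E[r] = 0.5556, γ^t·E[r] = 0.444444, running G = 0.944444
t=2: π = [0.1777, 0.1557, 0.1534, 0.2153, 0.1372, 0.1609], E[r] = 0.4936, γ^t·E[r] = 0.315926, running G = 1.260370
t=3: π = [0.1817, 0.1550, 0.1582, 0.2113, 0.1355, 0.1583], E[r] = 0.5313, γ^t·E[r] = 0.272049, running G = 1.532420

G = 1.5324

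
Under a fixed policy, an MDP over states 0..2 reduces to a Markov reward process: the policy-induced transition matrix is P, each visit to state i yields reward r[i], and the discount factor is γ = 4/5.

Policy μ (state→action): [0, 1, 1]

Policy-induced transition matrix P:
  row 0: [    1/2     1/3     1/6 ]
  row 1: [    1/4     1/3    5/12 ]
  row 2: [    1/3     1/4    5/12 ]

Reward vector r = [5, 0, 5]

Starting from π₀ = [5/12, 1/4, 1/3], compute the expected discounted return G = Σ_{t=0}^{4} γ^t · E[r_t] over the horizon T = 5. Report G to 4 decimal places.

t=0: π = [0.4167, 0.2500, 0.3333], E[r] = 3.7500, γ^t·E[r] = 3.750000, running G = 3.750000
t=1: π = [0.3819, 0.3056, 0.3125], E[r] = 3.4722, γ^t·E[r] = 2.777778, running G = 6.527778
t=2: π = [0.3715, 0.3073, 0.3212], E[r] = 3.4635, γ^t·E[r] = 2.216667, running G = 8.744444
t=3: π = [0.3696, 0.3066, 0.3238], E[r] = 3.4672, γ^t·E[r] = 1.775185, running G = 10.519630
t=4: π = [0.3694, 0.3064, 0.3243], E[r] = 3.4682, γ^t·E[r] = 1.420593, running G = 11.940222

G = 11.9402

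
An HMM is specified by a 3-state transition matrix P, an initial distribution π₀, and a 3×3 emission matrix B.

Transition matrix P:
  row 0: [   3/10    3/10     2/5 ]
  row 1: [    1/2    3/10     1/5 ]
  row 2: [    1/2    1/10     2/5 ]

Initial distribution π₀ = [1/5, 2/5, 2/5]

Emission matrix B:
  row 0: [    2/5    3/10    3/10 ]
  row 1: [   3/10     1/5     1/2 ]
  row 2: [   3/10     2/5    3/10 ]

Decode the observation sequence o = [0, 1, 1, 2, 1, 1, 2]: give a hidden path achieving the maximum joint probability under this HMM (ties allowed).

path = [2, 2, 2, 0, 2, 2, 0]

t=0: δ = [8.000e-02, 1.200e-01, 1.200e-01]  (obs o_0=0)
t=1: δ = [1.800e-02, 7.200e-03, 1.920e-02]  ψ = [1, 1, 2]  (obs o_1=1)
t=2: δ = [2.880e-03, 1.080e-03, 3.072e-03]  ψ = [2, 0, 2]  (obs o_2=1)
t=3: δ = [4.608e-04, 4.320e-04, 3.686e-04]  ψ = [2, 0, 2]  (obs o_3=2)
t=4: δ = [6.480e-05, 2.765e-05, 7.373e-05]  ψ = [1, 0, 0]  (obs o_4=1)
t=5: δ = [1.106e-05, 3.888e-06, 1.180e-05]  ψ = [2, 0, 2]  (obs o_5=1)
t=6: δ = [1.769e-06, 1.659e-06, 1.416e-06]  ψ = [2, 0, 2]  (obs o_6=2)
backtrack: best end state = 0; path = [2, 2, 2, 0, 2, 2, 0]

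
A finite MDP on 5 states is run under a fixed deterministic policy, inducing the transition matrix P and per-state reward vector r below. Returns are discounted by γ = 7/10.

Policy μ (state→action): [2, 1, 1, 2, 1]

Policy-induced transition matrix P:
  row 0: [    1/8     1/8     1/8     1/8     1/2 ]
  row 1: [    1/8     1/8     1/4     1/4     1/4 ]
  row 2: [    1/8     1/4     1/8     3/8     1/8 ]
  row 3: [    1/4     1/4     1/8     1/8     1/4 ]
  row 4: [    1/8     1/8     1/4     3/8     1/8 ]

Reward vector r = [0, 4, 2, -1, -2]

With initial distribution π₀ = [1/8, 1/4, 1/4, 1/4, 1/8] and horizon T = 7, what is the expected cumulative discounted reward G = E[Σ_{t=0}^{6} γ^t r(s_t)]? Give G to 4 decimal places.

t=0: π = [0.1250, 0.2500, 0.2500, 0.2500, 0.1250], E[r] = 1.0000, γ^t·E[r] = 1.000000, running G = 1.000000
t=1: π = [0.1563, 0.1875, 0.1719, 0.2500, 0.2344], E[r] = 0.3750, γ^t·E[r] = 0.262500, running G = 1.262500
t=2: π = [0.1563, 0.1777, 0.1777, 0.2500, 0.2383], E[r] = 0.3398, γ^t·E[r] = 0.166523, running G = 1.429023
t=3: π = [0.1563, 0.1785, 0.1770, 0.2512, 0.2371], E[r] = 0.3425, γ^t·E[r] = 0.117488, running G = 1.546511
t=4: π = [0.1564, 0.1785, 0.1769, 0.2508, 0.2373], E[r] = 0.3426, γ^t·E[r] = 0.082249, running G = 1.628760
t=5: π = [0.1564, 0.1785, 0.1770, 0.2509, 0.2373], E[r] = 0.3423, γ^t·E[r] = 0.057534, running G = 1.686294
t=6: π = [0.1564, 0.1785, 0.1770, 0.2509, 0.2373], E[r] = 0.3424, γ^t·E[r] = 0.040282, running G = 1.726576

G = 1.7266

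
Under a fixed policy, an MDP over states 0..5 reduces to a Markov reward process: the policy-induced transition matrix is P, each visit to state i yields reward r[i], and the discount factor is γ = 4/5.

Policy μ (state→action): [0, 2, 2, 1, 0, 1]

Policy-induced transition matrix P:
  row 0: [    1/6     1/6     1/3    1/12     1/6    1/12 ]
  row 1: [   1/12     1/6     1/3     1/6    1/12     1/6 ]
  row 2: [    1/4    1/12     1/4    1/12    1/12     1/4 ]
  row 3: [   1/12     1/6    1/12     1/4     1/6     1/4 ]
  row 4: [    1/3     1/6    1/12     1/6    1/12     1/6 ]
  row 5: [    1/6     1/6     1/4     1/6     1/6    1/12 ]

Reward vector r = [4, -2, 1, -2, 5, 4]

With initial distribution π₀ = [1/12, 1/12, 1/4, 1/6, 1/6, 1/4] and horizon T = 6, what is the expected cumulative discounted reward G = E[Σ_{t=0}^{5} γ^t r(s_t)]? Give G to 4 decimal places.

G = 6.4415

t=0: π = [0.0833, 0.0833, 0.2500, 0.1667, 0.1667, 0.2500], E[r] = 1.9167, γ^t·E[r] = 1.916667, running G = 1.916667
t=1: π = [0.1944, 0.1458, 0.2083, 0.1528, 0.1250, 0.1736], E[r] = 1.7083, γ^t·E[r] = 1.366667, running G = 3.283333
t=2: π = [0.1800, 0.1493, 0.2321, 0.1458, 0.1267, 0.1661], E[r] = 1.6597, γ^t·E[r] = 1.062222, running G = 4.345556
t=3: π = [0.1825, 0.1473, 0.2320, 0.1445, 0.1243, 0.1693], E[r] = 1.6774, γ^t·E[r] = 0.858840, running G = 5.204395
t=4: π = [0.1824, 0.1473, 0.2327, 0.1442, 0.1247, 0.1687], E[r] = 1.6777, γ^t·E[r] = 0.687174, running G = 5.891569
t=5: π = [0.1825, 0.1473, 0.2327, 0.1441, 0.1246, 0.1688], E[r] = 1.6784, γ^t·E[r] = 0.549981, running G = 6.441550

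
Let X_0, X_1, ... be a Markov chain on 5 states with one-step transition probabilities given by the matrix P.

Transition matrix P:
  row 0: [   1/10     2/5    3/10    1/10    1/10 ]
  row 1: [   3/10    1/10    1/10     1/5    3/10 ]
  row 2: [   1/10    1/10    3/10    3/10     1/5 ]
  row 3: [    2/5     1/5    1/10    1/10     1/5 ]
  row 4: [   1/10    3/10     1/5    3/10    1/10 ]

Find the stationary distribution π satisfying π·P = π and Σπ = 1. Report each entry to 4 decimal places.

Balance equations π_j = Σ_i π_i·P[i][j]:
  π_0 = 1/10·π_0 + 3/10·π_1 + 1/10·π_2 + 2/5·π_3 + 1/10·π_4
  π_1 = 2/5·π_0 + 1/10·π_1 + 1/10·π_2 + 1/5·π_3 + 3/10·π_4
  π_2 = 3/10·π_0 + 1/10·π_1 + 3/10·π_2 + 1/10·π_3 + 1/5·π_4
  π_3 = 1/10·π_0 + 1/5·π_1 + 3/10·π_2 + 1/10·π_3 + 3/10·π_4
  normalize: π_0 + π_1 + π_2 + π_3 + π_4 = 1
Solving the linear system gives exactly π = [380/1873, 407/1873, 372/1873, 371/1873, 343/1873].

π = [0.2029, 0.2173, 0.1986, 0.1981, 0.1831]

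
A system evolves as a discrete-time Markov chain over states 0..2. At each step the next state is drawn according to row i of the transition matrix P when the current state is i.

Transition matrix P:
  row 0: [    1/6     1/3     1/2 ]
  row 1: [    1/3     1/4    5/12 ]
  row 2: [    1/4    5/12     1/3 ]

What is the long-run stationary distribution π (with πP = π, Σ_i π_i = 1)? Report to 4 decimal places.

Balance equations π_j = Σ_i π_i·P[i][j]:
  π_0 = 1/6·π_0 + 1/3·π_1 + 1/4·π_2
  π_1 = 1/3·π_0 + 1/4·π_1 + 5/12·π_2
  normalize: π_0 + π_1 + π_2 = 1
Solving the linear system gives exactly π = [47/183, 62/183, 74/183].

π = [0.2568, 0.3388, 0.4044]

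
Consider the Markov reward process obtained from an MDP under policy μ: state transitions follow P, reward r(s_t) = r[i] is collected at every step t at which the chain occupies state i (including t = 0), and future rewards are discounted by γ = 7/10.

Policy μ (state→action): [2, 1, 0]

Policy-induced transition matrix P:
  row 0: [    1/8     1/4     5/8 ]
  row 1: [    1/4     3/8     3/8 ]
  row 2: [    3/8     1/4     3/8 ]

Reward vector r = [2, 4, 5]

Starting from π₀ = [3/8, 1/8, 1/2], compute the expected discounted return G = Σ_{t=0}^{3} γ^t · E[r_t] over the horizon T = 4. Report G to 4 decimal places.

G = 9.7512

t=0: π = [0.3750, 0.1250, 0.5000], E[r] = 3.7500, γ^t·E[r] = 3.750000, running G = 3.750000
t=1: π = [0.2656, 0.2656, 0.4688], E[r] = 3.9375, γ^t·E[r] = 2.756250, running G = 6.506250
t=2: π = [0.2754, 0.2832, 0.4414], E[r] = 3.8906, γ^t·E[r] = 1.906406, running G = 8.412656
t=3: π = [0.2708, 0.2854, 0.4438], E[r] = 3.9023, γ^t·E[r] = 1.338504, running G = 9.751160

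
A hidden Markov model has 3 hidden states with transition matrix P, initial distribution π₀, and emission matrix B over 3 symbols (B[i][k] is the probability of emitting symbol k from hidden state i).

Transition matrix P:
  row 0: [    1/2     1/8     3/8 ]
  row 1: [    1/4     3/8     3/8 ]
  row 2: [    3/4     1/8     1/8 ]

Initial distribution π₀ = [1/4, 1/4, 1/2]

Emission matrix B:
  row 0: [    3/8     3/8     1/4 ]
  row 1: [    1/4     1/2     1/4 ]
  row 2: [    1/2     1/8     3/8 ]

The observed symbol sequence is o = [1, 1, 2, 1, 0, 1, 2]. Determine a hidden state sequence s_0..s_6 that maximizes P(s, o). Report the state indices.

path = [1, 1, 2, 0, 2, 0, 2]

t=0: δ = [9.375e-02, 1.250e-01, 6.250e-02]  (obs o_0=1)
t=1: δ = [1.758e-02, 2.344e-02, 5.859e-03]  ψ = [0, 1, 1]  (obs o_1=1)
t=2: δ = [2.197e-03, 2.197e-03, 3.296e-03]  ψ = [0, 1, 1]  (obs o_2=2)
t=3: δ = [9.270e-04, 4.120e-04, 1.030e-04]  ψ = [2, 1, 0]  (obs o_3=1)
t=4: δ = [1.738e-04, 3.862e-05, 1.738e-04]  ψ = [0, 1, 0]  (obs o_4=0)
t=5: δ = [4.888e-05, 1.086e-05, 8.147e-06]  ψ = [2, 0, 0]  (obs o_5=1)
t=6: δ = [6.110e-06, 1.528e-06, 6.874e-06]  ψ = [0, 0, 0]  (obs o_6=2)
backtrack: best end state = 2; path = [1, 1, 2, 0, 2, 0, 2]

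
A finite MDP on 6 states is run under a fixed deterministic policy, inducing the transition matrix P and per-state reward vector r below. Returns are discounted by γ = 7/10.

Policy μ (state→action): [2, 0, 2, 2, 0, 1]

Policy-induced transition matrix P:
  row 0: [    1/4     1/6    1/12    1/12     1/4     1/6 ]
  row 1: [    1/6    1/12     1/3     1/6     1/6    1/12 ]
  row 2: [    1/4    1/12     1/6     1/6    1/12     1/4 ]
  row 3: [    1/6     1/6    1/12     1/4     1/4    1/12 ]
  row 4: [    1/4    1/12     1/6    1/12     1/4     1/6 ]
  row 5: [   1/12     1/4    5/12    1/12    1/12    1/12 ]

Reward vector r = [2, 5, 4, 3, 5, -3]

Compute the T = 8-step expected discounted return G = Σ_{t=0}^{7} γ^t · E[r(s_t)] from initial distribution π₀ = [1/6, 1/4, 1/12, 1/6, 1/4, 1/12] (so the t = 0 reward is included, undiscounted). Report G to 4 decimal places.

t=0: π = [0.1667, 0.2500, 0.0833, 0.1667, 0.2500, 0.0833], E[r] = 3.4167, γ^t·E[r] = 3.416667, running G = 3.416667
t=1: π = [0.2014, 0.1250, 0.2014, 0.1389, 0.2014, 0.1319], E[r] = 2.8611, γ^t·E[r] = 2.002778, running G = 5.419444
t=2: π = [0.2060, 0.1337, 0.1921, 0.1337, 0.1840, 0.1505], E[r] = 2.7188, γ^t·E[r] = 1.332188, running G = 6.751632
t=3: π = [0.2026, 0.1367, 0.1983, 0.1328, 0.1818, 0.1479], E[r] = 2.7454, γ^t·E[r] = 0.941679, running G = 7.693311
t=4: π = [0.2029, 0.1359, 0.1985, 0.1334, 0.1809, 0.1484], E[r] = 2.7388, γ^t·E[r] = 0.657588, running G = 8.350898
t=5: π = [0.2028, 0.1361, 0.1984, 0.1334, 0.1809, 0.1484], E[r] = 2.7391, γ^t·E[r] = 0.460361, running G = 8.811259
t=6: π = [0.2028, 0.1361, 0.1984, 0.1334, 0.1809, 0.1484], E[r] = 2.7393, γ^t·E[r] = 0.322272, running G = 9.133532
t=7: π = [0.2028, 0.1361, 0.1984, 0.1335, 0.1809, 0.1484], E[r] = 2.7392, γ^t·E[r] = 0.225588, running G = 9.359119

G = 9.3591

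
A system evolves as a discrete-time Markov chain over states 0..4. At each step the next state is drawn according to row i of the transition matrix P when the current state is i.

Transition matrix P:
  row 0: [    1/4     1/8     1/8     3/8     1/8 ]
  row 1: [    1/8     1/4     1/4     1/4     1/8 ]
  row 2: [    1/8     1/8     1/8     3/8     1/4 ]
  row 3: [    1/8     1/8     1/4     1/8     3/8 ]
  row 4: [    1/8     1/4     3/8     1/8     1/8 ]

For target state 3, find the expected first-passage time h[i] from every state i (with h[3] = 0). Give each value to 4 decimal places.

First-step conditioning: h[3] = 0; for i ≠ 3, h[i] = 1 + Σ_k P[i][k]·h[k].
  h[0] = 1 + 1/4·h[0] + 1/8·h[1] + 1/8·h[2] + 1/8·h[4]
  h[1] = 1 + 1/8·h[0] + 1/4·h[1] + 1/4·h[2] + 1/8·h[4]
  h[2] = 1 + 1/8·h[0] + 1/8·h[1] + 1/8·h[2] + 1/4·h[4]
  h[4] = 1 + 1/8·h[0] + 1/4·h[1] + 3/8·h[2] + 1/8·h[4]
Solving the 4×4 linear system over states ≠ 3 gives exactly h = [866/275, 994/275, 896/275, 0, 1106/275] (h[3] = 0 is the target).

h = [3.1491, 3.6145, 3.2582, 0.0000, 4.0218]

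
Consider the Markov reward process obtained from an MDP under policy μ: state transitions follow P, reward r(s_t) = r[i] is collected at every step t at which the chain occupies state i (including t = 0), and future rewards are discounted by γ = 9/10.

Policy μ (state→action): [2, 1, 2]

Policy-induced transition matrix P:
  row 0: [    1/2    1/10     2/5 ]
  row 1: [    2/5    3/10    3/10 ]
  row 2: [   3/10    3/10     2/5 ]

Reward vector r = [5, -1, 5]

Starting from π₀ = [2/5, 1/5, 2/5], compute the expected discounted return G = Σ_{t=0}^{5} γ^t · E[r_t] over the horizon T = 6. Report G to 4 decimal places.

G = 17.3683

t=0: π = [0.4000, 0.2000, 0.4000], E[r] = 3.8000, γ^t·E[r] = 3.800000, running G = 3.800000
t=1: π = [0.4000, 0.2200, 0.3800], E[r] = 3.6800, γ^t·E[r] = 3.312000, running G = 7.112000
t=2: π = [0.4020, 0.2200, 0.3780], E[r] = 3.6800, γ^t·E[r] = 2.980800, running G = 10.092800
t=3: π = [0.4024, 0.2196, 0.3780], E[r] = 3.6824, γ^t·E[r] = 2.684470, running G = 12.777270
t=4: π = [0.4024, 0.2195, 0.3780], E[r] = 3.6829, γ^t·E[r] = 2.416338, running G = 15.193607
t=5: π = [0.4024, 0.2195, 0.3780], E[r] = 3.6829, γ^t·E[r] = 2.174732, running G = 17.368339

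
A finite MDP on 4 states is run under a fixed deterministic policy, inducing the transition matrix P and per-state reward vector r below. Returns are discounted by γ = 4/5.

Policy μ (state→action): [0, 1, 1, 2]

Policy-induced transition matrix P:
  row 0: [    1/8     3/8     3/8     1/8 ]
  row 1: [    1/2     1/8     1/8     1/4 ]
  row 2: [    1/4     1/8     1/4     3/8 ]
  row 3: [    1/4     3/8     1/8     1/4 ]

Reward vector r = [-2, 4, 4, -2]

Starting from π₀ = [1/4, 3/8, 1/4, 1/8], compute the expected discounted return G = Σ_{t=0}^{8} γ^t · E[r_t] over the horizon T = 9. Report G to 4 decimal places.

G = 4.4988

t=0: π = [0.2500, 0.3750, 0.2500, 0.1250], E[r] = 1.7500, γ^t·E[r] = 1.750000, running G = 1.750000
t=1: π = [0.3125, 0.2188, 0.2188, 0.2500], E[r] = 0.6250, γ^t·E[r] = 0.500000, running G = 2.250000
t=2: π = [0.2656, 0.2656, 0.2305, 0.2383], E[r] = 0.9766, γ^t·E[r] = 0.625000, running G = 2.875000
t=3: π = [0.2832, 0.2510, 0.2202, 0.2456], E[r] = 0.8271, γ^t·E[r] = 0.423500, running G = 3.298500
t=4: π = [0.2773, 0.2572, 0.2233, 0.2421], E[r] = 0.8832, γ^t·E[r] = 0.361750, running G = 3.660250
t=5: π = [0.2796, 0.2549, 0.2223, 0.2432], E[r] = 0.8627, γ^t·E[r] = 0.282695, running G = 3.942945
t=6: π = [0.2788, 0.2557, 0.2227, 0.2428], E[r] = 0.8705, γ^t·E[r] = 0.228186, running G = 4.171131
t=7: π = [0.2791, 0.2554, 0.2225, 0.2430], E[r] = 0.8675, γ^t·E[r] = 0.181938, running G = 4.353068
t=8: π = [0.2790, 0.2555, 0.2226, 0.2429], E[r] = 0.8686, γ^t·E[r] = 0.145733, running G = 4.498801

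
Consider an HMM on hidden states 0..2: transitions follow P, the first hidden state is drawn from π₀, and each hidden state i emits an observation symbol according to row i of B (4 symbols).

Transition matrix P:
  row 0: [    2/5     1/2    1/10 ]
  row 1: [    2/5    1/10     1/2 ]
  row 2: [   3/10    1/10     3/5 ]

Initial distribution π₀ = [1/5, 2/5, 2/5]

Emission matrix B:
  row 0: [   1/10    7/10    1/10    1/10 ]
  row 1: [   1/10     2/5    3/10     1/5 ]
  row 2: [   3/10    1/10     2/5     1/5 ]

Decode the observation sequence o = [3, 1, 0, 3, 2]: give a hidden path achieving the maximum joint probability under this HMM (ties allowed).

path = [1, 0, 1, 2, 2]

t=0: δ = [2.000e-02, 8.000e-02, 8.000e-02]  (obs o_0=3)
t=1: δ = [2.240e-02, 4.000e-03, 4.800e-03]  ψ = [1, 0, 2]  (obs o_1=1)
t=2: δ = [8.960e-04, 1.120e-03, 8.640e-04]  ψ = [0, 0, 2]  (obs o_2=0)
t=3: δ = [4.480e-05, 8.960e-05, 1.120e-04]  ψ = [1, 0, 1]  (obs o_3=3)
t=4: δ = [3.584e-06, 6.720e-06, 2.688e-05]  ψ = [1, 0, 2]  (obs o_4=2)
backtrack: best end state = 2; path = [1, 0, 1, 2, 2]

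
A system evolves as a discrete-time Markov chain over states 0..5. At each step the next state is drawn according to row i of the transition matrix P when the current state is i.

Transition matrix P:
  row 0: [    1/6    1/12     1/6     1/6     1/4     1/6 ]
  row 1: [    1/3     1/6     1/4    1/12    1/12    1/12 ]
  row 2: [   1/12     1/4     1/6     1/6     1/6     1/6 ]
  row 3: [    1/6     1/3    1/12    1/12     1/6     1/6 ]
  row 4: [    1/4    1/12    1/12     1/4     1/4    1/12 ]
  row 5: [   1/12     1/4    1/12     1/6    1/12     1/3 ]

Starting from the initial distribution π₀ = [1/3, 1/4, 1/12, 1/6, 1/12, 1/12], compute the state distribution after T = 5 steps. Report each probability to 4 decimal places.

π = [0.1864, 0.1881, 0.1421, 0.1522, 0.1667, 0.1645]

t=0: π = [0.3333, 0.2500, 0.0833, 0.1667, 0.0833, 0.0833]
t=1: π = [0.2014, 0.1736, 0.1597, 0.1389, 0.1736, 0.1528]
t=2: π = [0.1840, 0.1846, 0.1424, 0.1551, 0.1707, 0.1632]
t=3: π = [0.1862, 0.1884, 0.1413, 0.1526, 0.1672, 0.1643]
t=4: π = [0.1865, 0.1881, 0.1420, 0.1522, 0.1667, 0.1644]
t=5: π = [0.1864, 0.1881, 0.1421, 0.1522, 0.1667, 0.1645]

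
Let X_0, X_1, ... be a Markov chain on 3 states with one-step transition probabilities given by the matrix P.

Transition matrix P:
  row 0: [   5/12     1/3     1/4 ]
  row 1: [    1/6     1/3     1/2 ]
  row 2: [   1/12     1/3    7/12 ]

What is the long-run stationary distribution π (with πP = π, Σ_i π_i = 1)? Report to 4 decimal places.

Balance equations π_j = Σ_i π_i·P[i][j]:
  π_0 = 5/12·π_0 + 1/6·π_1 + 1/12·π_2
  π_1 = 1/3·π_0 + 1/3·π_1 + 1/3·π_2
  normalize: π_0 + π_1 + π_2 = 1
Solving the linear system gives exactly π = [1/6, 1/3, 1/2].

π = [0.1667, 0.3333, 0.5000]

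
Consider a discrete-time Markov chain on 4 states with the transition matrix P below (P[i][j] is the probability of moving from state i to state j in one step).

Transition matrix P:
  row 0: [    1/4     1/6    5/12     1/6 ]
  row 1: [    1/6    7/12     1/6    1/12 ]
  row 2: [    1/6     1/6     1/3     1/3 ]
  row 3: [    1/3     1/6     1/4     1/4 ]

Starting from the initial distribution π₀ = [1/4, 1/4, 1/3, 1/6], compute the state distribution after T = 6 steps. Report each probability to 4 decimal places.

π = [0.2197, 0.2855, 0.2868, 0.2080]

t=0: π = [0.2500, 0.2500, 0.3333, 0.1667]
t=1: π = [0.2153, 0.2708, 0.2986, 0.2153]
t=2: π = [0.2205, 0.2795, 0.2882, 0.2118]
t=3: π = [0.2203, 0.2831, 0.2875, 0.2091]
t=4: π = [0.2199, 0.2846, 0.2871, 0.2084]
t=5: π = [0.2197, 0.2853, 0.2868, 0.2082]
t=6: π = [0.2197, 0.2855, 0.2868, 0.2080]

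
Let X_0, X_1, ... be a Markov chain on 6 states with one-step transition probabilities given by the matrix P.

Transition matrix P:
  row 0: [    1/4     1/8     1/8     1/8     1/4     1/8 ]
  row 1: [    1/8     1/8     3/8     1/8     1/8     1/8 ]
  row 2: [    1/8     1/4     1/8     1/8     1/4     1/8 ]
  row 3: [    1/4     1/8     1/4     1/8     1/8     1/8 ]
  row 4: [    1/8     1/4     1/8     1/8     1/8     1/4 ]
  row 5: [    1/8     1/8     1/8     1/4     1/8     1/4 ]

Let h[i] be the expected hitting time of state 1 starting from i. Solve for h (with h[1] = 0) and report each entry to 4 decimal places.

h = [6.0132, 0.0000, 5.2615, 6.0015, 5.3553, 6.1055]

First-step conditioning: h[1] = 0; for i ≠ 1, h[i] = 1 + Σ_k P[i][k]·h[k].
  h[0] = 1 + 1/4·h[0] + 1/8·h[2] + 1/8·h[3] + 1/4·h[4] + 1/8·h[5]
  h[2] = 1 + 1/8·h[0] + 1/8·h[2] + 1/8·h[3] + 1/4·h[4] + 1/8·h[5]
  h[3] = 1 + 1/4·h[0] + 1/4·h[2] + 1/8·h[3] + 1/8·h[4] + 1/8·h[5]
  h[4] = 1 + 1/8·h[0] + 1/8·h[2] + 1/8·h[3] + 1/8·h[4] + 1/4·h[5]
  h[5] = 1 + 1/8·h[0] + 1/8·h[2] + 1/4·h[3] + 1/8·h[4] + 1/4·h[5]
Solving the 5×5 linear system over states ≠ 1 gives exactly h = [2736/455, 0, 342/65, 8192/1365, 1462/273, 2778/455] (h[1] = 0 is the target).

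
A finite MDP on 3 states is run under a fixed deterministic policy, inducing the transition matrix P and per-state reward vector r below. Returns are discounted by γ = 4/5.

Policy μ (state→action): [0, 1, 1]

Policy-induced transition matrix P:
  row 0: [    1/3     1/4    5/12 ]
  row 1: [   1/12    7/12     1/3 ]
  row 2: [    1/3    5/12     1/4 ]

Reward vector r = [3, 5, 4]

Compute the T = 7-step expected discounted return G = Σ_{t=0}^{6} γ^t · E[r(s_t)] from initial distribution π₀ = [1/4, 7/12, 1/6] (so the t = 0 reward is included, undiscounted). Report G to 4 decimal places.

t=0: π = [0.2500, 0.5833, 0.1667], E[r] = 4.3333, γ^t·E[r] = 4.333333, running G = 4.333333
t=1: π = [0.1875, 0.4722, 0.3403], E[r] = 4.2847, γ^t·E[r] = 3.427778, running G = 7.761111
t=2: π = [0.2153, 0.4641, 0.3206], E[r] = 4.2488, γ^t·E[r] = 2.719259, running G = 10.480370
t=3: π = [0.2173, 0.4581, 0.3246], E[r] = 4.2408, γ^t·E[r] = 2.171309, running G = 12.651679
t=4: π = [0.2188, 0.4568, 0.3244], E[r] = 4.2380, γ^t·E[r] = 1.735888, running G = 14.387567
t=5: π = [0.2191, 0.4563, 0.3245], E[r] = 4.2372, γ^t·E[r] = 1.388447, running G = 15.776014
t=6: π = [0.2192, 0.4562, 0.3245], E[r] = 4.2370, γ^t·E[r] = 1.110691, running G = 16.886705

G = 16.8867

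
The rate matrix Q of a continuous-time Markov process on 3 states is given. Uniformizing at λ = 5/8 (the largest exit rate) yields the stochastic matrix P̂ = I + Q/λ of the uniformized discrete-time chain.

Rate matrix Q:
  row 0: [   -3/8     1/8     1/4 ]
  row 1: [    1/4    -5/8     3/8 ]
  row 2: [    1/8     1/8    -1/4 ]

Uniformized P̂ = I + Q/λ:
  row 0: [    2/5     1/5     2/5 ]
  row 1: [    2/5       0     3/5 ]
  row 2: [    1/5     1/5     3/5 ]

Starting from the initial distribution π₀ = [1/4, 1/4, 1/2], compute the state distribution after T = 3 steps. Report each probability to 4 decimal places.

π = [0.2920, 0.1660, 0.5420]

t=0: π = [0.2500, 0.2500, 0.5000]
t=1: π = [0.3000, 0.1500, 0.5500]
t=2: π = [0.2900, 0.1700, 0.5400]
t=3: π = [0.2920, 0.1660, 0.5420]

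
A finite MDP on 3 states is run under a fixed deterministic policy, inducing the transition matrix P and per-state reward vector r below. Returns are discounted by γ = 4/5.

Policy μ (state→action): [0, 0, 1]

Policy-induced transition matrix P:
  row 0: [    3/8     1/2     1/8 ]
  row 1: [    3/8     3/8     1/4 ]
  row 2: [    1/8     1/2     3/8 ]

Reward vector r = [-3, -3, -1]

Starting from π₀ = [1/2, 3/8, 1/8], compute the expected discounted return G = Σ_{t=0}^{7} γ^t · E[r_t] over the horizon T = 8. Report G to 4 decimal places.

G = -10.7850

t=0: π = [0.5000, 0.3750, 0.1250], E[r] = -2.7500, γ^t·E[r] = -2.750000, running G = -2.750000
t=1: π = [0.3438, 0.4531, 0.2031], E[r] = -2.5938, γ^t·E[r] = -2.075000, running G = -4.825000
t=2: π = [0.3242, 0.4434, 0.2324], E[r] = -2.5352, γ^t·E[r] = -1.622500, running G = -6.447500
t=3: π = [0.3169, 0.4446, 0.2385], E[r] = -2.5229, γ^t·E[r] = -1.291750, running G = -7.739250
t=4: π = [0.3154, 0.4444, 0.2402], E[r] = -2.5196, γ^t·E[r] = -1.032025, running G = -8.771275
t=5: π = [0.3149, 0.4444, 0.2406], E[r] = -2.5188, γ^t·E[r] = -0.825358, running G = -9.596633
t=6: π = [0.3148, 0.4444, 0.2407], E[r] = -2.5186, γ^t·E[r] = -0.660232, running G = -10.256865
t=7: π = [0.3148, 0.4444, 0.2407], E[r] = -2.5185, γ^t·E[r] = -0.528175, running G = -10.785040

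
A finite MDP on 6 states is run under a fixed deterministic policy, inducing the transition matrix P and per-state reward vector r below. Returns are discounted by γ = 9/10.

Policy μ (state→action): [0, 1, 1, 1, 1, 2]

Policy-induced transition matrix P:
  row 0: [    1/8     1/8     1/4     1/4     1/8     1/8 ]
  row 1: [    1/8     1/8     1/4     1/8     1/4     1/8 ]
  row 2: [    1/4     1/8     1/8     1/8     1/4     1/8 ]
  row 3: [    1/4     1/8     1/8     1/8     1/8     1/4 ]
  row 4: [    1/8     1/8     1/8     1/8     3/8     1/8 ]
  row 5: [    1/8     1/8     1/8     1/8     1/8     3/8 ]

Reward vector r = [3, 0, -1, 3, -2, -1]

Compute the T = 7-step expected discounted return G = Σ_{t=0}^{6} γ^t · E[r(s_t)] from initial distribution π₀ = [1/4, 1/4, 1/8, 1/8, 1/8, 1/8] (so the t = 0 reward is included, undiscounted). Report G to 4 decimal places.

t=0: π = [0.2500, 0.2500, 0.1250, 0.1250, 0.1250, 0.1250], E[r] = 0.6250, γ^t·E[r] = 0.625000, running G = 0.625000
t=1: π = [0.1563, 0.1250, 0.1875, 0.1563, 0.2031, 0.1719], E[r] = 0.1719, γ^t·E[r] = 0.154688, running G = 0.779688
t=2: π = [0.1680, 0.1250, 0.1602, 0.1445, 0.2148, 0.1875], E[r] = 0.1602, γ^t·E[r] = 0.129727, running G = 0.909414
t=3: π = [0.1631, 0.1250, 0.1616, 0.1460, 0.2144, 0.1899], E[r] = 0.1470, γ^t·E[r] = 0.107143, running G = 1.016557
t=4: π = [0.1635, 0.1250, 0.1610, 0.1454, 0.2144, 0.1907], E[r] = 0.1459, γ^t·E[r] = 0.095748, running G = 1.112305
t=5: π = [0.1633, 0.1250, 0.1611, 0.1454, 0.2144, 0.1909], E[r] = 0.1456, γ^t·E[r] = 0.085957, running G = 1.198262
t=6: π = [0.1633, 0.1250, 0.1610, 0.1454, 0.2143, 0.1909], E[r] = 0.1455, γ^t·E[r] = 0.077350, running G = 1.275612

G = 1.2756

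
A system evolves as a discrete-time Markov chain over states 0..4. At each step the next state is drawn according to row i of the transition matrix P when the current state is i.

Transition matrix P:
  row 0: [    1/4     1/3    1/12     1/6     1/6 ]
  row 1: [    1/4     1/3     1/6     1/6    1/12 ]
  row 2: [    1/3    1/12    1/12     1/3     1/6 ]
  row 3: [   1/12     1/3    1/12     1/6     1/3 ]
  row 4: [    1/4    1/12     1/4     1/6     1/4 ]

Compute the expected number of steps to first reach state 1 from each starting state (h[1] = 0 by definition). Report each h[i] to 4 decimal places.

First-step conditioning: h[1] = 0; for i ≠ 1, h[i] = 1 + Σ_k P[i][k]·h[k].
  h[0] = 1 + 1/4·h[0] + 1/12·h[2] + 1/6·h[3] + 1/6·h[4]
  h[2] = 1 + 1/3·h[0] + 1/12·h[2] + 1/3·h[3] + 1/6·h[4]
  h[3] = 1 + 1/12·h[0] + 1/12·h[2] + 1/6·h[3] + 1/3·h[4]
  h[4] = 1 + 1/4·h[0] + 1/4·h[2] + 1/6·h[3] + 1/4·h[4]
Solving the 4×4 linear system over states ≠ 1 gives exactly h = [1182/295, 0, 1488/295, 249/59, 312/59] (h[1] = 0 is the target).

h = [4.0068, 0.0000, 5.0441, 4.2203, 5.2881]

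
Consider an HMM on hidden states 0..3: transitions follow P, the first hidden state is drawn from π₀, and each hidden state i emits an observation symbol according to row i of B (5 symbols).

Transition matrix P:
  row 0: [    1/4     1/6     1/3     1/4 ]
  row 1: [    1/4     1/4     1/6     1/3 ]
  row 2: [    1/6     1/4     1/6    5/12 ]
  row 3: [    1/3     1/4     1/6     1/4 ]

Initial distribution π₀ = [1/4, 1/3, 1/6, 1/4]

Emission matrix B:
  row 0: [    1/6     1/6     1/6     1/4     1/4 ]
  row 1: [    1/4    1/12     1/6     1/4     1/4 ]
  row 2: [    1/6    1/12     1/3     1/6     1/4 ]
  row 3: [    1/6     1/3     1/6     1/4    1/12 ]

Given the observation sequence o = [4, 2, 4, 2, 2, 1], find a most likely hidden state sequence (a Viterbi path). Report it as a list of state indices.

t=0: δ = [6.250e-02, 8.333e-02, 4.167e-02, 2.083e-02]  (obs o_0=4)
t=1: δ = [3.472e-03, 3.472e-03, 6.944e-03, 4.630e-03]  ψ = [1, 1, 0, 1]  (obs o_1=2)
t=2: δ = [3.858e-04, 4.340e-04, 2.894e-04, 2.411e-04]  ψ = [3, 2, 0, 2]  (obs o_2=4)
t=3: δ = [1.808e-05, 1.808e-05, 4.287e-05, 2.411e-05]  ψ = [1, 1, 0, 1]  (obs o_3=2)
t=4: δ = [1.340e-06, 1.786e-06, 2.381e-06, 2.977e-06]  ψ = [3, 2, 2, 2]  (obs o_4=2)
t=5: δ = [1.654e-07, 6.202e-08, 4.135e-08, 3.308e-07]  ψ = [3, 3, 3, 2]  (obs o_5=1)
backtrack: best end state = 3; path = [1, 3, 0, 2, 2, 3]

path = [1, 3, 0, 2, 2, 3]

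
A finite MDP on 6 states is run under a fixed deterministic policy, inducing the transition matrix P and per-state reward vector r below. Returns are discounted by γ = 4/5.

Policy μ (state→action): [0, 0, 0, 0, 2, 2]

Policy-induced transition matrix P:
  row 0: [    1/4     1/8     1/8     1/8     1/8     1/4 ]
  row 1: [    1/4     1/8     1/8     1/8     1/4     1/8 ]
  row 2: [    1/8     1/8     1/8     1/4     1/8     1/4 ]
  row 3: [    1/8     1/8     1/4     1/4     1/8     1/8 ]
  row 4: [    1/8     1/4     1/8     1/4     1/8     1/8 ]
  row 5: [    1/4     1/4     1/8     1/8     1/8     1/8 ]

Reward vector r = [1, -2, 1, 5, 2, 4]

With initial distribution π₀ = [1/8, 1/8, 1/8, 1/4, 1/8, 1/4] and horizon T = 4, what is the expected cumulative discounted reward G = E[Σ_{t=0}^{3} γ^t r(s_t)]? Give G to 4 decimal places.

t=0: π = [0.1250, 0.1250, 0.1250, 0.2500, 0.1250, 0.2500], E[r] = 2.5000, γ^t·E[r] = 2.500000, running G = 2.500000
t=1: π = [0.1875, 0.1719, 0.1563, 0.1875, 0.1406, 0.1563], E[r] = 1.8438, γ^t·E[r] = 1.475000, running G = 3.975000
t=2: π = [0.1895, 0.1621, 0.1484, 0.1855, 0.1465, 0.1680], E[r] = 1.9063, γ^t·E[r] = 1.220000, running G = 5.195000
t=3: π = [0.1899, 0.1643, 0.1482, 0.1851, 0.1453, 0.1672], E[r] = 1.8943, γ^t·E[r] = 0.969875, running G = 6.164875

G = 6.1649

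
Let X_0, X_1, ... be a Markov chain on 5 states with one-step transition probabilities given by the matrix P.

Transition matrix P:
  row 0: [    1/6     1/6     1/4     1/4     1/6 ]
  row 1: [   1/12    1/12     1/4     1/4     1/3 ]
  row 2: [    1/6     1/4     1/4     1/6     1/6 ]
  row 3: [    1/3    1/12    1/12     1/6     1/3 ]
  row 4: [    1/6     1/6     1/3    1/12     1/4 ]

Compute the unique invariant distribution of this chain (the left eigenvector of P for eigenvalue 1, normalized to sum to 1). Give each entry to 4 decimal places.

π = [0.1826, 0.1589, 0.2411, 0.1749, 0.2425]

Balance equations π_j = Σ_i π_i·P[i][j]:
  π_0 = 1/6·π_0 + 1/12·π_1 + 1/6·π_2 + 1/3·π_3 + 1/6·π_4
  π_1 = 1/6·π_0 + 1/12·π_1 + 1/4·π_2 + 1/12·π_3 + 1/6·π_4
  π_2 = 1/4·π_0 + 1/4·π_1 + 1/4·π_2 + 1/12·π_3 + 1/3·π_4
  π_3 = 1/4·π_0 + 1/4·π_1 + 1/6·π_2 + 1/6·π_3 + 1/12·π_4
  normalize: π_0 + π_1 + π_2 + π_3 + π_4 = 1
Solving the linear system gives exactly π = [1031/5647, 1795/11294, 5445/22588, 3951/22588, 2739/11294].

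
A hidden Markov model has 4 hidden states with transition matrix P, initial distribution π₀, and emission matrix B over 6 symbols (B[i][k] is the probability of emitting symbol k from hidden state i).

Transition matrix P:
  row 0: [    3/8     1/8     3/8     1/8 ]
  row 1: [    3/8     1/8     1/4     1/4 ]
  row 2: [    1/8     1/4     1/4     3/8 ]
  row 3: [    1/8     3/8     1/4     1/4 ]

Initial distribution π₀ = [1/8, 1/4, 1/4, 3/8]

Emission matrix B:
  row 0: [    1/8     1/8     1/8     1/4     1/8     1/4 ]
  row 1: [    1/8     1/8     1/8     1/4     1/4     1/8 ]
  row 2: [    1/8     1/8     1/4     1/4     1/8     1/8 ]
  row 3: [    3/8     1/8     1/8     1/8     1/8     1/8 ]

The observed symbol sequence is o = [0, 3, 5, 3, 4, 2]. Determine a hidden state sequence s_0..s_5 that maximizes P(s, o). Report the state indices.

path = [3, 1, 0, 0, 0, 2]

t=0: δ = [1.562e-02, 3.125e-02, 3.125e-02, 1.406e-01]  (obs o_0=0)
t=1: δ = [4.395e-03, 1.318e-02, 8.789e-03, 4.395e-03]  ψ = [3, 3, 3, 3]  (obs o_1=3)
t=2: δ = [1.236e-03, 2.747e-04, 4.120e-04, 4.120e-04]  ψ = [1, 2, 1, 1]  (obs o_2=5)
t=3: δ = [1.159e-04, 3.862e-05, 1.159e-04, 1.931e-05]  ψ = [0, 0, 0, 0]  (obs o_3=3)
t=4: δ = [5.431e-06, 7.242e-06, 5.431e-06, 5.431e-06]  ψ = [0, 2, 0, 2]  (obs o_4=4)
t=5: δ = [3.395e-07, 2.546e-07, 5.092e-07, 2.546e-07]  ψ = [1, 3, 0, 2]  (obs o_5=2)
backtrack: best end state = 2; path = [3, 1, 0, 0, 0, 2]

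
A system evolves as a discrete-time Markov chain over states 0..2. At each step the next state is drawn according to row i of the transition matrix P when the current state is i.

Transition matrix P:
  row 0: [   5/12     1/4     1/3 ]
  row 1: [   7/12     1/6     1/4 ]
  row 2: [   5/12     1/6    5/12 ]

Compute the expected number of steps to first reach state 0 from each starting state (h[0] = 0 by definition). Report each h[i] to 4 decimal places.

h = [0.0000, 1.8750, 2.2500]

First-step conditioning: h[0] = 0; for i ≠ 0, h[i] = 1 + Σ_k P[i][k]·h[k].
  h[1] = 1 + 1/6·h[1] + 1/4·h[2]
  h[2] = 1 + 1/6·h[1] + 5/12·h[2]
Solving the 2×2 linear system over states ≠ 0 gives exactly h = [0, 15/8, 9/4] (h[0] = 0 is the target).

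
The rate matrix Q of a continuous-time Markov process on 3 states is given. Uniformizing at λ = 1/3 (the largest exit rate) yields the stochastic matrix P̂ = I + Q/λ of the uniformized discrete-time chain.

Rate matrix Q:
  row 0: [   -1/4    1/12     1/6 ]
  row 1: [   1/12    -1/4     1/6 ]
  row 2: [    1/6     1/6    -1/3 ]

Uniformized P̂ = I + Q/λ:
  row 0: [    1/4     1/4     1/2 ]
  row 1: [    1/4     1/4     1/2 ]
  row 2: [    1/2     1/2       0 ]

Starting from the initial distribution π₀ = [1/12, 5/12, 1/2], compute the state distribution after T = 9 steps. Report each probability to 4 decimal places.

π = [0.3335, 0.3335, 0.3330]

t=0: π = [0.0833, 0.4167, 0.5000]
t=1: π = [0.3750, 0.3750, 0.2500]
t=2: π = [0.3125, 0.3125, 0.3750]
t=3: π = [0.3438, 0.3438, 0.3125]
t=4: π = [0.3281, 0.3281, 0.3438]
t=5: π = [0.3359, 0.3359, 0.3281]
t=6: π = [0.3320, 0.3320, 0.3359]
t=7: π = [0.3340, 0.3340, 0.3320]
t=8: π = [0.3330, 0.3330, 0.3340]
t=9: π = [0.3335, 0.3335, 0.3330]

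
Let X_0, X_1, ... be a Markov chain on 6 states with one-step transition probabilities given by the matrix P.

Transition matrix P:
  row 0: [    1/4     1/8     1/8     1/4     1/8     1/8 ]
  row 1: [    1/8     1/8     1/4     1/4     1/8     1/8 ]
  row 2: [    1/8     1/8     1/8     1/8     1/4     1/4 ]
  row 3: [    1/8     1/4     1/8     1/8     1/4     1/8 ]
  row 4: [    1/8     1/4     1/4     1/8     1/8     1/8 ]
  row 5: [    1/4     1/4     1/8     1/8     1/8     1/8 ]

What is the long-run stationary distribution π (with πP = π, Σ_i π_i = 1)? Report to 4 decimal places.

π = [0.1637, 0.1852, 0.1691, 0.1686, 0.1672, 0.1461]

Balance equations π_j = Σ_i π_i·P[i][j]:
  π_0 = 1/4·π_0 + 1/8·π_1 + 1/8·π_2 + 1/8·π_3 + 1/8·π_4 + 1/4·π_5
  π_1 = 1/8·π_0 + 1/8·π_1 + 1/8·π_2 + 1/4·π_3 + 1/4·π_4 + 1/4·π_5
  π_2 = 1/8·π_0 + 1/4·π_1 + 1/8·π_2 + 1/8·π_3 + 1/4·π_4 + 1/8·π_5
  π_3 = 1/4·π_0 + 1/4·π_1 + 1/8·π_2 + 1/8·π_3 + 1/8·π_4 + 1/8·π_5
  π_4 = 1/8·π_0 + 1/8·π_1 + 1/4·π_2 + 1/4·π_3 + 1/8·π_4 + 1/8·π_5
  normalize: π_0 + π_1 + π_2 + π_3 + π_4 + π_5 = 1
Solving the linear system gives exactly π = [1507/9204, 1705/9204, 389/2301, 388/2301, 513/3068, 1345/9204].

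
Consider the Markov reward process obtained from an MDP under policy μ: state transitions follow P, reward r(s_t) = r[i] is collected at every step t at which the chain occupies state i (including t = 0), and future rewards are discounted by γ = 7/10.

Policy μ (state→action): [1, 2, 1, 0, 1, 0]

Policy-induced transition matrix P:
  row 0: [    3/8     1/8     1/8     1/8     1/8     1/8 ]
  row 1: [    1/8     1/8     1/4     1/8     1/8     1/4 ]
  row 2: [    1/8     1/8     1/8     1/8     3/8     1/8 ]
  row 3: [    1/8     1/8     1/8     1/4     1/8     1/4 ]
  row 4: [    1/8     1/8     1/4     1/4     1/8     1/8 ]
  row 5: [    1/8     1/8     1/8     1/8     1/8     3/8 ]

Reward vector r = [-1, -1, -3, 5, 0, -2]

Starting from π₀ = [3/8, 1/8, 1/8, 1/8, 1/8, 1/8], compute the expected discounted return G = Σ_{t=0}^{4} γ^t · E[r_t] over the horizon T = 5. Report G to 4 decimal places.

G = -1.1880

t=0: π = [0.3750, 0.1250, 0.1250, 0.1250, 0.1250, 0.1250], E[r] = -0.5000, γ^t·E[r] = -0.500000, running G = -0.500000
t=1: π = [0.2188, 0.1250, 0.1563, 0.1563, 0.1563, 0.1875], E[r] = -0.4063, γ^t·E[r] = -0.284375, running G = -0.784375
t=2: π = [0.1797, 0.1250, 0.1602, 0.1641, 0.1641, 0.2070], E[r] = -0.3789, γ^t·E[r] = -0.185664, running G = -0.970039
t=3: π = [0.1699, 0.1250, 0.1611, 0.1660, 0.1650, 0.2129], E[r] = -0.3740, γ^t·E[r] = -0.128290, running G = -1.098329
t=4: π = [0.1675, 0.1250, 0.1613, 0.1664, 0.1653, 0.2146], E[r] = -0.3735, γ^t·E[r] = -0.089686, running G = -1.188015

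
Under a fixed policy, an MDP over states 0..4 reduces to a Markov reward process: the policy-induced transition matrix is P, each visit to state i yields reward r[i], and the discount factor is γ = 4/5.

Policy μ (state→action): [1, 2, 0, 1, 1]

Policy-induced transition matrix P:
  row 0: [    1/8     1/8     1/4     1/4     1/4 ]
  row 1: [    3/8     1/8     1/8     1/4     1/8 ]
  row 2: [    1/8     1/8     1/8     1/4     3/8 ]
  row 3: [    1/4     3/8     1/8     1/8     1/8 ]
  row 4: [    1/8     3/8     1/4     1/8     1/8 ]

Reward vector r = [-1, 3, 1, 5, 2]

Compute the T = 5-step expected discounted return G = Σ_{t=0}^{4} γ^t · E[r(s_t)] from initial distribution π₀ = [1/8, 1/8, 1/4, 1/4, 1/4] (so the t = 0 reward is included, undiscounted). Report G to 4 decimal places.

G = 7.0786

t=0: π = [0.1250, 0.1250, 0.2500, 0.2500, 0.2500], E[r] = 2.2500, γ^t·E[r] = 2.250000, running G = 2.250000
t=1: π = [0.1875, 0.2500, 0.1719, 0.1875, 0.2031], E[r] = 2.0781, γ^t·E[r] = 1.662500, running G = 3.912500
t=2: π = [0.2109, 0.2227, 0.1738, 0.2012, 0.1914], E[r] = 2.0195, γ^t·E[r] = 1.292500, running G = 5.205000
t=3: π = [0.2058, 0.2231, 0.1753, 0.2009, 0.1948], E[r] = 2.0332, γ^t·E[r] = 1.041000, running G = 6.246000
t=4: π = [0.2059, 0.2239, 0.1751, 0.2005, 0.1945], E[r] = 2.0327, γ^t·E[r] = 0.832613, running G = 7.078613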